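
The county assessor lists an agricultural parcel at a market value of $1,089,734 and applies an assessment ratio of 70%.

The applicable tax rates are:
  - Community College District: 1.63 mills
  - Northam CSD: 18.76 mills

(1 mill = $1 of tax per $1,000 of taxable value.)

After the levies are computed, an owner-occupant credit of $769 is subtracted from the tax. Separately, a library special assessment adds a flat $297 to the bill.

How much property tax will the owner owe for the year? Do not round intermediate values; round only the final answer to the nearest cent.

Assessed value = $1,089,734 × 0.7 = $762,813.8
Community College District: $762,813.8 × 0.00163 = $1,243.386494
Northam CSD: $762,813.8 × 0.01876 = $14,310.386888
Levies subtotal = $15,553.773382
After credit = $15,553.773382 − $769 = $14,784.773382
Total = $14,784.773382 + $297 = $15,081.773382

$15,081.77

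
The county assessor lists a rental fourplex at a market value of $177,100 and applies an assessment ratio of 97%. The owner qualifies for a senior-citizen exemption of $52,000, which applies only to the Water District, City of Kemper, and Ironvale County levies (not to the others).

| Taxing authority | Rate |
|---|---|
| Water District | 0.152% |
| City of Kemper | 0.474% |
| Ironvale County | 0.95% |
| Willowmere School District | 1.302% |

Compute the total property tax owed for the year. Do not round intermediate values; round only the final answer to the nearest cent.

$4,124.51

Assessed value = $177,100 × 0.97 = $171,787
Water District: ($171,787 − $52,000) × 0.00152 = $119,787 × 0.00152 = $182.07624
City of Kemper: ($171,787 − $52,000) × 0.00474 = $119,787 × 0.00474 = $567.79038
Ironvale County: ($171,787 − $52,000) × 0.0095 = $119,787 × 0.0095 = $1,137.9765
Willowmere School District: $171,787 × 0.01302 = $2,236.66674
Total = $4,124.50986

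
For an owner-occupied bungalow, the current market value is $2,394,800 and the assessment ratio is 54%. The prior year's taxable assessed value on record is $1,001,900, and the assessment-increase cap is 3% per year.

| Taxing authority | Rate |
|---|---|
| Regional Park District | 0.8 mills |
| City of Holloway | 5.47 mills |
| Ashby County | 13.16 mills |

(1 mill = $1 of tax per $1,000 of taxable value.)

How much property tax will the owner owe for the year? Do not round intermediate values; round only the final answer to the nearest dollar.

Uncapped assessed value = $2,394,800 × 0.54 = $1,293,192
Cap limit = $1,001,900 × 1.03 = $1,031,957
Taxable assessed value = min($1,293,192, $1,031,957) = $1,031,957 (cap binds)
Regional Park District: $1,031,957 × 0.0008 = $825.5656
City of Holloway: $1,031,957 × 0.00547 = $5,644.80479
Ashby County: $1,031,957 × 0.01316 = $13,580.55412
Total = $20,050.92451

$20,051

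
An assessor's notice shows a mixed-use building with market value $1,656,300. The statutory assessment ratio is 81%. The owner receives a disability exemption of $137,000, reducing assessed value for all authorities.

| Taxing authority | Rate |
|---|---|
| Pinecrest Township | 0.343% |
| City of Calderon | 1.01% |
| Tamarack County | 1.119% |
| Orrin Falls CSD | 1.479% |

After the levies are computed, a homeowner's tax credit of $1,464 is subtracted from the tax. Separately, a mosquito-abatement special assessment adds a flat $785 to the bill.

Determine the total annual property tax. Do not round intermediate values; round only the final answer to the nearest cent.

Assessed value = $1,656,300 × 0.81 = $1,341,603
Taxable value = $1,341,603 − $137,000 = $1,204,603
Pinecrest Township: $1,204,603 × 0.00343 = $4,131.78829
City of Calderon: $1,204,603 × 0.0101 = $12,166.4903
Tamarack County: $1,204,603 × 0.01119 = $13,479.50757
Orrin Falls CSD: $1,204,603 × 0.01479 = $17,816.07837
Levies subtotal = $47,593.86453
After credit = $47,593.86453 − $1,464 = $46,129.86453
Total = $46,129.86453 + $785 = $46,914.86453

$46,914.86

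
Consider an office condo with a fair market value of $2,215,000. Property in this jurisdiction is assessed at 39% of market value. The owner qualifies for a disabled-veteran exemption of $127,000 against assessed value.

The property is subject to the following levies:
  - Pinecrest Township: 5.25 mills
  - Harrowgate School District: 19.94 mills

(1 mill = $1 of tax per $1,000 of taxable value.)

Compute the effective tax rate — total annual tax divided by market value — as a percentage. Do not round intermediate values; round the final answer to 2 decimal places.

0.84%

Assessed value = $2,215,000 × 0.39 = $863,850
Taxable value = $863,850 − $127,000 = $736,850
Pinecrest Township: $736,850 × 0.00525 = $3,868.4625
Harrowgate School District: $736,850 × 0.01994 = $14,692.789
Total tax = $18,561.2515
Effective rate = $18,561.2515 ÷ $2,215,000 = 0.84% of market value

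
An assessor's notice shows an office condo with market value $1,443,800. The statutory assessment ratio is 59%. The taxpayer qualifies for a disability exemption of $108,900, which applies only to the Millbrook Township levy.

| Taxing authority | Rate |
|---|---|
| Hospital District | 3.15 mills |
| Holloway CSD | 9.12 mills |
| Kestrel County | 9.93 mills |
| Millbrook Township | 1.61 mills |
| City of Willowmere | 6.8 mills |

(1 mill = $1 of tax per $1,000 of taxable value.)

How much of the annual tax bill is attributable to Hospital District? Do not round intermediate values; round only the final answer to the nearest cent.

$2,683.30

Assessed value = $1,443,800 × 0.59 = $851,842
Hospital District taxable value = $851,842 (exemption does not apply)
Hospital District levy = $851,842 × 0.00315 = $2,683.3023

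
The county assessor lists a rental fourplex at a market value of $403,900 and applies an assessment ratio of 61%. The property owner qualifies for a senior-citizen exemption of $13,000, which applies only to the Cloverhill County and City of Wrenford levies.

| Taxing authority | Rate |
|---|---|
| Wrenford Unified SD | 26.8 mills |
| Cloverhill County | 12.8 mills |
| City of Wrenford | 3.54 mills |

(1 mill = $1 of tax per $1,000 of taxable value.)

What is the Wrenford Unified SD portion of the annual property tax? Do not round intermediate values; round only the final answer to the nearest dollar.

$6,603

Assessed value = $403,900 × 0.61 = $246,379
Wrenford Unified SD taxable value = $246,379 (exemption does not apply)
Wrenford Unified SD levy = $246,379 × 0.0268 = $6,602.9572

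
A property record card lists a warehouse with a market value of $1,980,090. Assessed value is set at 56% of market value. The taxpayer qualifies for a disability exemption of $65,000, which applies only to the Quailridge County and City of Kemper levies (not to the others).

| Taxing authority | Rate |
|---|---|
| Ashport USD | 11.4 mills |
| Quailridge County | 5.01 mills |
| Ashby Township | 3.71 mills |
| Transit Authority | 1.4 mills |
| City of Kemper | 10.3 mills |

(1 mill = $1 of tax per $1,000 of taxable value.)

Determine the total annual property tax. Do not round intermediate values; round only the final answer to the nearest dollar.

$34,288

Assessed value = $1,980,090 × 0.56 = $1,108,850.4
Ashport USD: $1,108,850.4 × 0.0114 = $12,640.89456
Quailridge County: ($1,108,850.4 − $65,000) × 0.00501 = $1,043,850.4 × 0.00501 = $5,229.690504
Ashby Township: $1,108,850.4 × 0.00371 = $4,113.834984
Transit Authority: $1,108,850.4 × 0.0014 = $1,552.39056
City of Kemper: ($1,108,850.4 − $65,000) × 0.0103 = $1,043,850.4 × 0.0103 = $10,751.65912
Total = $34,288.469728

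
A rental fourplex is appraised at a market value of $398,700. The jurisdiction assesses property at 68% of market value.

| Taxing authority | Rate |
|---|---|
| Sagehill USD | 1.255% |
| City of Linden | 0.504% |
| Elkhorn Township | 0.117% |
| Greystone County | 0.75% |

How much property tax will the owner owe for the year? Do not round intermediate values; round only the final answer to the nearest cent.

Assessed value = $398,700 × 0.68 = $271,116
Sagehill USD: $271,116 × 0.01255 = $3,402.5058
City of Linden: $271,116 × 0.00504 = $1,366.42464
Elkhorn Township: $271,116 × 0.00117 = $317.20572
Greystone County: $271,116 × 0.0075 = $2,033.37
Total = $3,402.5058 + $1,366.42464 + $317.20572 + $2,033.37 = $7,119.50616

$7,119.51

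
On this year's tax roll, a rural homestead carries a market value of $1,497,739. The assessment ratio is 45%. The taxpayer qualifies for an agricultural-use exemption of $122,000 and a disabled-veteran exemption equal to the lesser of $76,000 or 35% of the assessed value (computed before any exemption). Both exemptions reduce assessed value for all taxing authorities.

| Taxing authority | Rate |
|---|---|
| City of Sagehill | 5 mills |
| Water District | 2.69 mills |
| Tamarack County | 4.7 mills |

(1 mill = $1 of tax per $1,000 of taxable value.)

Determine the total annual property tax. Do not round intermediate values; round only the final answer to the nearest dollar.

Assessed value = $1,497,739 × 0.45 = $673,982.55
Disabled-veteran exemption = min($76,000, 35% × $673,982.55) = min($76,000, $235,893.8925) = $76,000 (dollar cap binds)
Taxable value = $673,982.55 − $122,000 − $76,000 = $475,982.55
City of Sagehill: $475,982.55 × 0.005 = $2,379.91275
Water District: $475,982.55 × 0.00269 = $1,280.3930595
Tamarack County: $475,982.55 × 0.0047 = $2,237.117985
Total = $5,897.4237945

$5,897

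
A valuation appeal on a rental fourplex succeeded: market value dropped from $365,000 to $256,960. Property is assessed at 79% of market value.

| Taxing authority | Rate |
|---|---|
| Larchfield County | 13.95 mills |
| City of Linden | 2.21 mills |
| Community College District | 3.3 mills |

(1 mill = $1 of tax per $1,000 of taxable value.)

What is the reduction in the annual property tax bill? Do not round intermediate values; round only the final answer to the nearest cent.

$1,660.94

Old assessed value = $365,000 × 0.79 = $288,350
New assessed value = $256,960 × 0.79 = $202,998.4
Combined rate = 0.01395 + 0.00221 + 0.0033 = 0.01946
Old tax = $288,350 × 0.01946 = $5,611.291
New tax = $202,998.4 × 0.01946 = $3,950.348864
Reduction = $5,611.291 − $3,950.348864 = $1,660.942136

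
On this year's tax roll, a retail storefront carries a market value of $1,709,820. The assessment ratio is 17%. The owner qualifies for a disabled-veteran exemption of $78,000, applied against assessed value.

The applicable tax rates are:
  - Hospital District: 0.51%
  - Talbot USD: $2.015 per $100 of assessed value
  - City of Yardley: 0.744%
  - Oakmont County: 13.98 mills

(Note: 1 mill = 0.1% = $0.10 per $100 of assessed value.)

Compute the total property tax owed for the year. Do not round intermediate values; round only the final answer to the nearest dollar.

Assessed value = $1,709,820 × 0.17 = $290,669.4
Taxable value = $290,669.4 − $78,000 = $212,669.4
Hospital District: $212,669.4 × 0.0051 = $1,084.61394
Talbot USD: $212,669.4 × 0.02015 = $4,285.28841
City of Yardley: $212,669.4 × 0.00744 = $1,582.260336
Oakmont County: $212,669.4 × 0.01398 = $2,973.118212
Total = $9,925.280898

$9,925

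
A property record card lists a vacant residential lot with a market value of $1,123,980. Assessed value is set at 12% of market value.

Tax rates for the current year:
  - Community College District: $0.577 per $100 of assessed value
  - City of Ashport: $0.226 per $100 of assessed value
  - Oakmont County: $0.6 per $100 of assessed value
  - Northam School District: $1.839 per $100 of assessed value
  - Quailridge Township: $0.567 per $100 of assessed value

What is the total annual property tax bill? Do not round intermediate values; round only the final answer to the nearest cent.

Assessed value = $1,123,980 × 0.12 = $134,877.6
Community College District: $134,877.6 × 0.00577 = $778.243752
City of Ashport: $134,877.6 × 0.00226 = $304.823376
Oakmont County: $134,877.6 × 0.006 = $809.2656
Northam School District: $134,877.6 × 0.01839 = $2,480.399064
Quailridge Township: $134,877.6 × 0.00567 = $764.755992
Total = $778.243752 + $304.823376 + $809.2656 + $2,480.399064 + $764.755992 = $5,137.487784

$5,137.49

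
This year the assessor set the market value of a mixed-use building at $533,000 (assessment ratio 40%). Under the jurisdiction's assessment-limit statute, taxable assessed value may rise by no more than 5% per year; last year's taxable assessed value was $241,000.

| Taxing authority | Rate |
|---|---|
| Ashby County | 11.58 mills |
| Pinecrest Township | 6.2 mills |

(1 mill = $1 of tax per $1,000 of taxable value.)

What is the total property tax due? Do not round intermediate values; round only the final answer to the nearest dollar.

$3,791

Uncapped assessed value = $533,000 × 0.4 = $213,200
Cap limit = $241,000 × 1.05 = $253,050
Taxable assessed value = min($213,200, $253,050) = $213,200 (cap does not bind)
Ashby County: $213,200 × 0.01158 = $2,468.856
Pinecrest Township: $213,200 × 0.0062 = $1,321.84
Total = $3,790.696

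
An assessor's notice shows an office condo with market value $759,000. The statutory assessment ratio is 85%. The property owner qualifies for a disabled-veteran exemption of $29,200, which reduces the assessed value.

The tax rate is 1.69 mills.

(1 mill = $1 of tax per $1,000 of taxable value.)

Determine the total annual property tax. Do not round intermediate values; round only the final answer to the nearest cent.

Assessed value = $759,000 × 0.85 = $645,150
Taxable value = $645,150 − $29,200 = $615,950
Tax = $615,950 × 0.00169 = $1,040.9555

$1,040.96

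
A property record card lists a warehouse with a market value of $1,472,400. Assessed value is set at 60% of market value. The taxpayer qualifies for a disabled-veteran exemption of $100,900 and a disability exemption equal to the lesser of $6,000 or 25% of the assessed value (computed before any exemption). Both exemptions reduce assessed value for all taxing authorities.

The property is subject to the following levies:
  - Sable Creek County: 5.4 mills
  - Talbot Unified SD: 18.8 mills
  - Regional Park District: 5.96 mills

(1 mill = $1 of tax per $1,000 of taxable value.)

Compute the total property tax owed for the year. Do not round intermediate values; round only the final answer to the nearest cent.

Assessed value = $1,472,400 × 0.6 = $883,440
Disability exemption = min($6,000, 25% × $883,440) = min($6,000, $220,860) = $6,000 (dollar cap binds)
Taxable value = $883,440 − $100,900 − $6,000 = $776,540
Sable Creek County: $776,540 × 0.0054 = $4,193.316
Talbot Unified SD: $776,540 × 0.0188 = $14,598.952
Regional Park District: $776,540 × 0.00596 = $4,628.1784
Total = $23,420.4464

$23,420.45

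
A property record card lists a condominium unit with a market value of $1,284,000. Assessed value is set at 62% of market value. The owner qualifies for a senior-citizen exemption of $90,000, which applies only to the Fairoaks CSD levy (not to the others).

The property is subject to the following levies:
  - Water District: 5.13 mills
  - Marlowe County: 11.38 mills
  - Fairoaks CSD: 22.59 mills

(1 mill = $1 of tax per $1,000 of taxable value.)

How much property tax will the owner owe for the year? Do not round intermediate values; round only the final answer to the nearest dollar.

Assessed value = $1,284,000 × 0.62 = $796,080
Water District: $796,080 × 0.00513 = $4,083.8904
Marlowe County: $796,080 × 0.01138 = $9,059.3904
Fairoaks CSD: ($796,080 − $90,000) × 0.02259 = $706,080 × 0.02259 = $15,950.3472
Total = $29,093.628

$29,094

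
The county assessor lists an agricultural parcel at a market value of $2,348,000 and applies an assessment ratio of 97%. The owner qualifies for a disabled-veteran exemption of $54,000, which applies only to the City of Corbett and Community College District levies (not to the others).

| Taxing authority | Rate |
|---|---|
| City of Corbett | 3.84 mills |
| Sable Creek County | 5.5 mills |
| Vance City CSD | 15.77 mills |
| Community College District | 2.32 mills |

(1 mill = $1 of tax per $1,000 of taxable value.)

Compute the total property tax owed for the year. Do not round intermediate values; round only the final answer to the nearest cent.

Assessed value = $2,348,000 × 0.97 = $2,277,560
City of Corbett: ($2,277,560 − $54,000) × 0.00384 = $2,223,560 × 0.00384 = $8,538.4704
Sable Creek County: $2,277,560 × 0.0055 = $12,526.58
Vance City CSD: $2,277,560 × 0.01577 = $35,917.1212
Community College District: ($2,277,560 − $54,000) × 0.00232 = $2,223,560 × 0.00232 = $5,158.6592
Total = $62,140.8308

$62,140.83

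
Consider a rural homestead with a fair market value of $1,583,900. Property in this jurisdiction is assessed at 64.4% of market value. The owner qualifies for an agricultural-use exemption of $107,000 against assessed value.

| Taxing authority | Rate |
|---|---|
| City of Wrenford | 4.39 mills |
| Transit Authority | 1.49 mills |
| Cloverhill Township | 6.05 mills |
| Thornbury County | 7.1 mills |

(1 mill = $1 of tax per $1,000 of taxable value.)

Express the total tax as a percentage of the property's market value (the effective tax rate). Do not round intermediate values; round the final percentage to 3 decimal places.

1.097%

Assessed value = $1,583,900 × 0.644 = $1,020,031.6
Taxable value = $1,020,031.6 − $107,000 = $913,031.6
City of Wrenford: $913,031.6 × 0.00439 = $4,008.208724
Transit Authority: $913,031.6 × 0.00149 = $1,360.417084
Cloverhill Township: $913,031.6 × 0.00605 = $5,523.84118
Thornbury County: $913,031.6 × 0.0071 = $6,482.52436
Total tax = $17,374.991348
Effective rate = $17,374.991348 ÷ $1,583,900 = 1.097% of market value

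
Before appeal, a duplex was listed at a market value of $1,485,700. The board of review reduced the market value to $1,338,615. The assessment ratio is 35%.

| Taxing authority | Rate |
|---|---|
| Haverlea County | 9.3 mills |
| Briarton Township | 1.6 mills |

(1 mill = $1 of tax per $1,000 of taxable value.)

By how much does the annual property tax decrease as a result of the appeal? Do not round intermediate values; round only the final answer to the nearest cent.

Old assessed value = $1,485,700 × 0.35 = $519,995
New assessed value = $1,338,615 × 0.35 = $468,515.25
Combined rate = 0.0093 + 0.0016 = 0.0109
Old tax = $519,995 × 0.0109 = $5,667.9455
New tax = $468,515.25 × 0.0109 = $5,106.816225
Reduction = $5,667.9455 − $5,106.816225 = $561.129275

$561.13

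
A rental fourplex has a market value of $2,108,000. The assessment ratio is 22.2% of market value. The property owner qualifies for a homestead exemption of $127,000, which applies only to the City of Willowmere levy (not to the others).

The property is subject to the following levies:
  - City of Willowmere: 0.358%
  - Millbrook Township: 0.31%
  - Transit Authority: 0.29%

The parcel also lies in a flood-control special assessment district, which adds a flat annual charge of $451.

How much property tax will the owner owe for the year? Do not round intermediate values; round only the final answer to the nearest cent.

$4,479.55

Assessed value = $2,108,000 × 0.222 = $467,976
City of Willowmere: ($467,976 − $127,000) × 0.00358 = $340,976 × 0.00358 = $1,220.69408
Millbrook Township: $467,976 × 0.0031 = $1,450.7256
Transit Authority: $467,976 × 0.0029 = $1,357.1304
Levies subtotal = $4,028.55008
Total = $4,028.55008 + $451 = $4,479.55008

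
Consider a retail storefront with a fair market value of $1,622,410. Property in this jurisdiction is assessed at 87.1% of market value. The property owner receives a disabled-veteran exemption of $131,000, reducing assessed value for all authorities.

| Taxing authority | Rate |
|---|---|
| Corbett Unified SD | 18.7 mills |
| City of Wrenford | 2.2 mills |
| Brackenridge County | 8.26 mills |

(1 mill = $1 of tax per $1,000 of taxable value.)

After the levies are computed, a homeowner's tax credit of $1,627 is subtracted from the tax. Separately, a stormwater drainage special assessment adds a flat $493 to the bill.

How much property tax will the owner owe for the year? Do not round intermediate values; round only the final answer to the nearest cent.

Assessed value = $1,622,410 × 0.871 = $1,413,119.11
Taxable value = $1,413,119.11 − $131,000 = $1,282,119.11
Corbett Unified SD: $1,282,119.11 × 0.0187 = $23,975.627357
City of Wrenford: $1,282,119.11 × 0.0022 = $2,820.662042
Brackenridge County: $1,282,119.11 × 0.00826 = $10,590.3038486
Levies subtotal = $37,386.5932476
After credit = $37,386.5932476 − $1,627 = $35,759.5932476
Total = $35,759.5932476 + $493 = $36,252.5932476

$36,252.59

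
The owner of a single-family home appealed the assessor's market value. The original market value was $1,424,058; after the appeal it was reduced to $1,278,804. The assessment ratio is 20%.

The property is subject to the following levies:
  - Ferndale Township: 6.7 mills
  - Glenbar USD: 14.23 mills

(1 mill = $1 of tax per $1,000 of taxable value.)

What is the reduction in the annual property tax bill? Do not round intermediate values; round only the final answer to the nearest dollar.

$608

Old assessed value = $1,424,058 × 0.2 = $284,811.6
New assessed value = $1,278,804 × 0.2 = $255,760.8
Combined rate = 0.0067 + 0.01423 = 0.02093
Old tax = $284,811.6 × 0.02093 = $5,961.106788
New tax = $255,760.8 × 0.02093 = $5,353.073544
Reduction = $5,961.106788 − $5,353.073544 = $608.033244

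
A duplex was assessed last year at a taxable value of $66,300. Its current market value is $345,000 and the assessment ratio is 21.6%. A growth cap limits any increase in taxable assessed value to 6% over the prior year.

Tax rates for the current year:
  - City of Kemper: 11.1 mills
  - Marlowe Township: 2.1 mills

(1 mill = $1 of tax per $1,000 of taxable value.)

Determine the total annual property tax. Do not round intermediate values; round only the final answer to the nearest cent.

$927.67

Uncapped assessed value = $345,000 × 0.216 = $74,520
Cap limit = $66,300 × 1.06 = $70,278
Taxable assessed value = min($74,520, $70,278) = $70,278 (cap binds)
City of Kemper: $70,278 × 0.0111 = $780.0858
Marlowe Township: $70,278 × 0.0021 = $147.5838
Total = $927.6696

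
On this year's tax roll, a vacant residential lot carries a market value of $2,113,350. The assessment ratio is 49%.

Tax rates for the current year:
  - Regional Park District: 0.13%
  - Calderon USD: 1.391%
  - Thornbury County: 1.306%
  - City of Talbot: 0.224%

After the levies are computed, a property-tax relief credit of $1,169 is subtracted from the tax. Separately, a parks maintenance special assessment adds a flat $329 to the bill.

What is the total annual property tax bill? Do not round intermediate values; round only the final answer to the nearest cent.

Assessed value = $2,113,350 × 0.49 = $1,035,541.5
Regional Park District: $1,035,541.5 × 0.0013 = $1,346.20395
Calderon USD: $1,035,541.5 × 0.01391 = $14,404.382265
Thornbury County: $1,035,541.5 × 0.01306 = $13,524.17199
City of Talbot: $1,035,541.5 × 0.00224 = $2,319.61296
Levies subtotal = $31,594.371165
After credit = $31,594.371165 − $1,169 = $30,425.371165
Total = $30,425.371165 + $329 = $30,754.371165

$30,754.37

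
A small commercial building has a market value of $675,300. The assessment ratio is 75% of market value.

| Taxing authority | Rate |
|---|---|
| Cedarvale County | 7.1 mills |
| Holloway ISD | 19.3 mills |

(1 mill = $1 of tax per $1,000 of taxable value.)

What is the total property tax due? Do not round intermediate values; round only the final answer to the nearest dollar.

Assessed value = $675,300 × 0.75 = $506,475
Cedarvale County: $506,475 × 0.0071 = $3,595.9725
Holloway ISD: $506,475 × 0.0193 = $9,774.9675
Total = $3,595.9725 + $9,774.9675 = $13,370.94

$13,371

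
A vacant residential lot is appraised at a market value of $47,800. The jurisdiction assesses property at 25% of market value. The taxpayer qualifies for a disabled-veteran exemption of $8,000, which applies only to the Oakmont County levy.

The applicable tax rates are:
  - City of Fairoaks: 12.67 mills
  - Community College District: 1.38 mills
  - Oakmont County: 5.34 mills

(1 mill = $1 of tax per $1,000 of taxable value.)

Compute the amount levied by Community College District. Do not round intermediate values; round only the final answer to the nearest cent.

$16.49

Assessed value = $47,800 × 0.25 = $11,950
Community College District taxable value = $11,950 (exemption does not apply)
Community College District levy = $11,950 × 0.00138 = $16.491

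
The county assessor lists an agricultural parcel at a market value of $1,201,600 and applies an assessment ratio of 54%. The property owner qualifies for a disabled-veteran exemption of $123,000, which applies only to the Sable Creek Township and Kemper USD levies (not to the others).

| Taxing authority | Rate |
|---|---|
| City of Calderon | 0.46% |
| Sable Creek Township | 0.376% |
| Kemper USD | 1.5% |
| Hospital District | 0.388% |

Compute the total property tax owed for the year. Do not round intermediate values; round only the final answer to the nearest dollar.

$15,368

Assessed value = $1,201,600 × 0.54 = $648,864
City of Calderon: $648,864 × 0.0046 = $2,984.7744
Sable Creek Township: ($648,864 − $123,000) × 0.00376 = $525,864 × 0.00376 = $1,977.24864
Kemper USD: ($648,864 − $123,000) × 0.015 = $525,864 × 0.015 = $7,887.96
Hospital District: $648,864 × 0.00388 = $2,517.59232
Total = $15,367.57536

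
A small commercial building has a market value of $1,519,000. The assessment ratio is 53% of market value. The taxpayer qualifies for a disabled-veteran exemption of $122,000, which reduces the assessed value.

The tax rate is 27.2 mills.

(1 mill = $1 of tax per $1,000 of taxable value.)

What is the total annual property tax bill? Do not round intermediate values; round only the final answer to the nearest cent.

$18,579.50

Assessed value = $1,519,000 × 0.53 = $805,070
Taxable value = $805,070 − $122,000 = $683,070
Tax = $683,070 × 0.0272 = $18,579.504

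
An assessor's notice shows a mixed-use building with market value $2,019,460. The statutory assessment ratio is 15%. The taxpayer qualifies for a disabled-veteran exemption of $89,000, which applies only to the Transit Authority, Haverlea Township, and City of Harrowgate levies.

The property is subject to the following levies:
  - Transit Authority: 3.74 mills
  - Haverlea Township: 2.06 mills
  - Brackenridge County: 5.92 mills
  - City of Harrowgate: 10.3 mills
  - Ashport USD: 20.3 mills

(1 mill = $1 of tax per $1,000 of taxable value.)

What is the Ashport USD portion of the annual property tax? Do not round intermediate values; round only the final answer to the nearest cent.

$6,149.26

Assessed value = $2,019,460 × 0.15 = $302,919
Ashport USD taxable value = $302,919 (exemption does not apply)
Ashport USD levy = $302,919 × 0.0203 = $6,149.2557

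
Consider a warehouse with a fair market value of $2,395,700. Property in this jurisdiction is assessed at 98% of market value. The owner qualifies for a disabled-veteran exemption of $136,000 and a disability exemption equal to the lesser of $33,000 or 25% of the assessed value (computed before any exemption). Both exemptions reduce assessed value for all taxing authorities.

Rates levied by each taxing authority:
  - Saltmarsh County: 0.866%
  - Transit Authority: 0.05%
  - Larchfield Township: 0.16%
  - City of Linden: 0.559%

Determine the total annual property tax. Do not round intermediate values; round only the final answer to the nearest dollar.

Assessed value = $2,395,700 × 0.98 = $2,347,786
Disability exemption = min($33,000, 25% × $2,347,786) = min($33,000, $586,946.5) = $33,000 (dollar cap binds)
Taxable value = $2,347,786 − $136,000 − $33,000 = $2,178,786
Saltmarsh County: $2,178,786 × 0.00866 = $18,868.28676
Transit Authority: $2,178,786 × 0.0005 = $1,089.393
Larchfield Township: $2,178,786 × 0.0016 = $3,486.0576
City of Linden: $2,178,786 × 0.00559 = $12,179.41374
Total = $35,623.1511

$35,623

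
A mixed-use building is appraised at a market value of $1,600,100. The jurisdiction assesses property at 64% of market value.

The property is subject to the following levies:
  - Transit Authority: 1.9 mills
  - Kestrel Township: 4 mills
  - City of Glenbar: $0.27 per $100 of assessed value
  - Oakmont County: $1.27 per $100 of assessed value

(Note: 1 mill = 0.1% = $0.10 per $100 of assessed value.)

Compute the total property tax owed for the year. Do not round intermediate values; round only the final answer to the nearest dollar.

$21,813

Assessed value = $1,600,100 × 0.64 = $1,024,064
Transit Authority: $1,024,064 × 0.0019 = $1,945.7216
Kestrel Township: $1,024,064 × 0.004 = $4,096.256
City of Glenbar: $1,024,064 × 0.0027 = $2,764.9728
Oakmont County: $1,024,064 × 0.0127 = $13,005.6128
Total = $21,812.5632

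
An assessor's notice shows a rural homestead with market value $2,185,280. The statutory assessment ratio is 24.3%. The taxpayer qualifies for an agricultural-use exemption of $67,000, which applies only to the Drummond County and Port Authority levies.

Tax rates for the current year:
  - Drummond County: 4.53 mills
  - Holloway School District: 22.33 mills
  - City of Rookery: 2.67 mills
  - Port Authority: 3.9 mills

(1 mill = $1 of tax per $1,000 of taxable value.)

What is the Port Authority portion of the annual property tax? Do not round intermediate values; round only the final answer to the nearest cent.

Assessed value = $2,185,280 × 0.243 = $531,023.04
Port Authority taxable value = $531,023.04 − $67,000 = $464,023.04
Port Authority levy = $464,023.04 × 0.0039 = $1,809.689856

$1,809.69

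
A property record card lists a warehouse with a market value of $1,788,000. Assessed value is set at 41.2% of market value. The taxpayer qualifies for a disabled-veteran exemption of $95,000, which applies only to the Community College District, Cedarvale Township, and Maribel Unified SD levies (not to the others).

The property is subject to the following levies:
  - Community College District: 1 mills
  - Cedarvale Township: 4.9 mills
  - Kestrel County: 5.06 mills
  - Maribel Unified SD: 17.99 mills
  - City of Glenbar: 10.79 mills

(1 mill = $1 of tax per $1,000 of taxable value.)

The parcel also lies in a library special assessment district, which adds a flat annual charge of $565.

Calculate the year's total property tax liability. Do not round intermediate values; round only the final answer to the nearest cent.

Assessed value = $1,788,000 × 0.412 = $736,656
Community College District: ($736,656 − $95,000) × 0.001 = $641,656 × 0.001 = $641.656
Cedarvale Township: ($736,656 − $95,000) × 0.0049 = $641,656 × 0.0049 = $3,144.1144
Kestrel County: $736,656 × 0.00506 = $3,727.47936
Maribel Unified SD: ($736,656 − $95,000) × 0.01799 = $641,656 × 0.01799 = $11,543.39144
City of Glenbar: $736,656 × 0.01079 = $7,948.51824
Levies subtotal = $27,005.15944
Total = $27,005.15944 + $565 = $27,570.15944

$27,570.16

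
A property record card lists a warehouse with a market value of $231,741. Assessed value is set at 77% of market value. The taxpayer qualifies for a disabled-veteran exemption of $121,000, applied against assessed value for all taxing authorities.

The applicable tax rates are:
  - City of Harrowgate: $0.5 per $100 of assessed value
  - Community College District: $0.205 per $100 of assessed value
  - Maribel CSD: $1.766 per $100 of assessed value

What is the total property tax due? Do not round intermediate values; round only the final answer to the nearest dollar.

$1,419

Assessed value = $231,741 × 0.77 = $178,440.57
Taxable value = $178,440.57 − $121,000 = $57,440.57
City of Harrowgate: $57,440.57 × 0.005 = $287.20285
Community College District: $57,440.57 × 0.00205 = $117.7531685
Maribel CSD: $57,440.57 × 0.01766 = $1,014.4004662
Total = $287.20285 + $117.7531685 + $1,014.4004662 = $1,419.3564847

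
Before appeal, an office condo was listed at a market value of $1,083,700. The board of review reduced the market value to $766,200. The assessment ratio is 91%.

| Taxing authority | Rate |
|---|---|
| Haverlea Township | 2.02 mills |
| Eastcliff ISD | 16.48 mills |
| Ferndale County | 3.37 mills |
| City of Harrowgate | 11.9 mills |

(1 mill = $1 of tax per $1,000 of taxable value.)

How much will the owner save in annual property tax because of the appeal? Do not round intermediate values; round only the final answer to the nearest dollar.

$9,757

Old assessed value = $1,083,700 × 0.91 = $986,167
New assessed value = $766,200 × 0.91 = $697,242
Combined rate = 0.00202 + 0.01648 + 0.00337 + 0.0119 = 0.03377
Old tax = $986,167 × 0.03377 = $33,302.85959
New tax = $697,242 × 0.03377 = $23,545.86234
Reduction = $33,302.85959 − $23,545.86234 = $9,756.99725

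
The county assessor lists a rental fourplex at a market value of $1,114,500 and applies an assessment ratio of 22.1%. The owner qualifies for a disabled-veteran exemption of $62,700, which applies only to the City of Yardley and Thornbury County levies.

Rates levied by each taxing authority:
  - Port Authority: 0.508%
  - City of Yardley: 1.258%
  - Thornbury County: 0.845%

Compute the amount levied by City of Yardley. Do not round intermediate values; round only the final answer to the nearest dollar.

$2,310

Assessed value = $1,114,500 × 0.221 = $246,304.5
City of Yardley taxable value = $246,304.5 − $62,700 = $183,604.5
City of Yardley levy = $183,604.5 × 0.01258 = $2,309.74461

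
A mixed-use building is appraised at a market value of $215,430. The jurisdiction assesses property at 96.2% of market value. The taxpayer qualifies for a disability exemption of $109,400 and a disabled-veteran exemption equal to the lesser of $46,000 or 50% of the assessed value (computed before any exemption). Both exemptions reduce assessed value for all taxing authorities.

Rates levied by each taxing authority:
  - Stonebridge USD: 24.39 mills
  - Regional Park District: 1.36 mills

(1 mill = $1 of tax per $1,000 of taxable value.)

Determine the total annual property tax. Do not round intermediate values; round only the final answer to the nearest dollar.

Assessed value = $215,430 × 0.962 = $207,243.66
Disabled-veteran exemption = min($46,000, 50% × $207,243.66) = min($46,000, $103,621.83) = $46,000 (dollar cap binds)
Taxable value = $207,243.66 − $109,400 − $46,000 = $51,843.66
Stonebridge USD: $51,843.66 × 0.02439 = $1,264.4668674
Regional Park District: $51,843.66 × 0.00136 = $70.5073776
Total = $1,334.974245

$1,335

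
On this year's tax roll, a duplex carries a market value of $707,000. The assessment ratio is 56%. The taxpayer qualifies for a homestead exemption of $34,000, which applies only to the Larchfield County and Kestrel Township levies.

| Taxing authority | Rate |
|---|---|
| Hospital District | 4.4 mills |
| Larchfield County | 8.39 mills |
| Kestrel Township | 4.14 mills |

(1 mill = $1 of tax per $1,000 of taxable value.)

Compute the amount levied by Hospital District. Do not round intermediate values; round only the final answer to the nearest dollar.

$1,742

Assessed value = $707,000 × 0.56 = $395,920
Hospital District taxable value = $395,920 (exemption does not apply)
Hospital District levy = $395,920 × 0.0044 = $1,742.048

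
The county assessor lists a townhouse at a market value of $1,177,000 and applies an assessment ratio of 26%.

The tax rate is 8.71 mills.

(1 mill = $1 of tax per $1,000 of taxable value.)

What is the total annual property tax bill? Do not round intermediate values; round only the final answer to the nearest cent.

$2,665.43

Assessed value = $1,177,000 × 0.26 = $306,020
Tax = $306,020 × 0.00871 = $2,665.4342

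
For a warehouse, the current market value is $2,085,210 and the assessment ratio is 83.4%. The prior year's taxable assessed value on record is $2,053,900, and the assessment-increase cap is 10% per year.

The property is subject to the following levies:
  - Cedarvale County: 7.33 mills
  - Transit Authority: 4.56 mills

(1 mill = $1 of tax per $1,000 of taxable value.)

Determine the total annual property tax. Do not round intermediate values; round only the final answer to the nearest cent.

$20,677.48

Uncapped assessed value = $2,085,210 × 0.834 = $1,739,065.14
Cap limit = $2,053,900 × 1.1 = $2,259,290
Taxable assessed value = min($1,739,065.14, $2,259,290) = $1,739,065.14 (cap does not bind)
Cedarvale County: $1,739,065.14 × 0.00733 = $12,747.3474762
Transit Authority: $1,739,065.14 × 0.00456 = $7,930.1370384
Total = $20,677.4845146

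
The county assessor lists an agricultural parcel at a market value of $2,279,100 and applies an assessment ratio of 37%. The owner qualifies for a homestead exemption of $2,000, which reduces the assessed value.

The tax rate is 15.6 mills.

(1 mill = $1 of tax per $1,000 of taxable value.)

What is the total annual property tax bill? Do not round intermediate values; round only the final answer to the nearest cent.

$13,123.77

Assessed value = $2,279,100 × 0.37 = $843,267
Taxable value = $843,267 − $2,000 = $841,267
Tax = $841,267 × 0.0156 = $13,123.7652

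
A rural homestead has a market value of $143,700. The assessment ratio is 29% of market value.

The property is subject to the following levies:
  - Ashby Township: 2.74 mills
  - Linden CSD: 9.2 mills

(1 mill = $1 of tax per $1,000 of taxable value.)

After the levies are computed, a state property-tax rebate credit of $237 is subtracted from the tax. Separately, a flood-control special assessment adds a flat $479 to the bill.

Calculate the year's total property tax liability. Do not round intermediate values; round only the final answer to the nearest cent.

$739.58

Assessed value = $143,700 × 0.29 = $41,673
Ashby Township: $41,673 × 0.00274 = $114.18402
Linden CSD: $41,673 × 0.0092 = $383.3916
Levies subtotal = $497.57562
After credit = $497.57562 − $237 = $260.57562
Total = $260.57562 + $479 = $739.57562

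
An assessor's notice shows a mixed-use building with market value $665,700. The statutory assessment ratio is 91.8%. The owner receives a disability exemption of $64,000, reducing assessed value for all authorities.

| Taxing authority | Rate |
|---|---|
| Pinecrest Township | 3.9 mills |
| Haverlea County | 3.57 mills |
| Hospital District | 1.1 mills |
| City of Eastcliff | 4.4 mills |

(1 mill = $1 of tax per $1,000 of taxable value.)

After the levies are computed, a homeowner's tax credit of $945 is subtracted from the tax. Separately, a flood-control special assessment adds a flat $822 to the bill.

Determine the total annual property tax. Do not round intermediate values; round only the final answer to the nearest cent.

Assessed value = $665,700 × 0.918 = $611,112.6
Taxable value = $611,112.6 − $64,000 = $547,112.6
Pinecrest Township: $547,112.6 × 0.0039 = $2,133.73914
Haverlea County: $547,112.6 × 0.00357 = $1,953.191982
Hospital District: $547,112.6 × 0.0011 = $601.82386
City of Eastcliff: $547,112.6 × 0.0044 = $2,407.29544
Levies subtotal = $7,096.050422
After credit = $7,096.050422 − $945 = $6,151.050422
Total = $6,151.050422 + $822 = $6,973.050422

$6,973.05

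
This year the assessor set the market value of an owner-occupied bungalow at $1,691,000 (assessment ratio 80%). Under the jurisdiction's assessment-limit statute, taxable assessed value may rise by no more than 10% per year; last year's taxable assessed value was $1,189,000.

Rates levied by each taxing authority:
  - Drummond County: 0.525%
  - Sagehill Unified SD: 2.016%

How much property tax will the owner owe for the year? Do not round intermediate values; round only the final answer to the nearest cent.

$33,233.74

Uncapped assessed value = $1,691,000 × 0.8 = $1,352,800
Cap limit = $1,189,000 × 1.1 = $1,307,900
Taxable assessed value = min($1,352,800, $1,307,900) = $1,307,900 (cap binds)
Drummond County: $1,307,900 × 0.00525 = $6,866.475
Sagehill Unified SD: $1,307,900 × 0.02016 = $26,367.264
Total = $33,233.739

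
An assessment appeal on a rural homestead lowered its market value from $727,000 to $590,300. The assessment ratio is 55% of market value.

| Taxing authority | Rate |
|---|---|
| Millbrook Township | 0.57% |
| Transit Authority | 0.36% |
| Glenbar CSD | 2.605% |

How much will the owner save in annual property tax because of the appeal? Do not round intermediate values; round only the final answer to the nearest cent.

$2,657.79

Old assessed value = $727,000 × 0.55 = $399,850
New assessed value = $590,300 × 0.55 = $324,665
Combined rate = 0.0057 + 0.0036 + 0.02605 = 0.03535
Old tax = $399,850 × 0.03535 = $14,134.6975
New tax = $324,665 × 0.03535 = $11,476.90775
Reduction = $14,134.6975 − $11,476.90775 = $2,657.78975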